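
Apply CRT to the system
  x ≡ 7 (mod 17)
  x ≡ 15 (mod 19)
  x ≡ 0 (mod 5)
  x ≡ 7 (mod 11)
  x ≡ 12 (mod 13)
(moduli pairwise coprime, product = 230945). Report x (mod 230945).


Product of moduli M = 17 · 19 · 5 · 11 · 13 = 230945.
Merge one congruence at a time:
  Start: x ≡ 7 (mod 17).
  Combine with x ≡ 15 (mod 19); new modulus lcm = 323.
    Write x = 7 + 17·t and substitute into x ≡ 15 (mod 19): 17·t ≡ 15 − 7 = 8 (mod 19).
    The inverse of 17 mod 19 is 9 (since 17·9 = 153 = 8·19 + 1), so t ≡ 9·8 = 72 ≡ 15 (mod 19).
    Then x = 7 + 17·15 = 262, valid modulo lcm(17, 19) = 323: x ≡ 262 (mod 323).
  Combine with x ≡ 0 (mod 5); new modulus lcm = 1615.
    Write x = 262 + 323·t and substitute into x ≡ 0 (mod 5): 323·t ≡ 0 − 262 = -262 (mod 5).
    Reduce coefficients mod 5: 3·t ≡ 3 (mod 5).
    The inverse of 3 mod 5 is 2 (since 3·2 = 6 = 1·5 + 1), so t ≡ 2·3 = 6 ≡ 1 (mod 5).
    Then x = 262 + 323·1 = 585, valid modulo lcm(323, 5) = 1615: x ≡ 585 (mod 1615).
  Combine with x ≡ 7 (mod 11); new modulus lcm = 17765.
    Write x = 585 + 1615·t and substitute into x ≡ 7 (mod 11): 1615·t ≡ 7 − 585 = -578 (mod 11).
    Reduce coefficients mod 11: 9·t ≡ 5 (mod 11).
    The inverse of 9 mod 11 is 5 (since 9·5 = 45 = 4·11 + 1), so t ≡ 5·5 = 25 ≡ 3 (mod 11).
    Then x = 585 + 1615·3 = 5430, valid modulo lcm(1615, 11) = 17765: x ≡ 5430 (mod 17765).
  Combine with x ≡ 12 (mod 13); new modulus lcm = 230945.
    Write x = 5430 + 17765·t and substitute into x ≡ 12 (mod 13): 17765·t ≡ 12 − 5430 = -5418 (mod 13).
    Reduce coefficients mod 13: 7·t ≡ 3 (mod 13).
    The inverse of 7 mod 13 is 2 (since 7·2 = 14 = 1·13 + 1), so t ≡ 2·3 = 6 ≡ 6 (mod 13).
    Then x = 5430 + 17765·6 = 112020, valid modulo lcm(17765, 13) = 230945: x ≡ 112020 (mod 230945).
Verify against each original: 112020 mod 17 = 7, 112020 mod 19 = 15, 112020 mod 5 = 0, 112020 mod 11 = 7, 112020 mod 13 = 12.

x ≡ 112020 (mod 230945).


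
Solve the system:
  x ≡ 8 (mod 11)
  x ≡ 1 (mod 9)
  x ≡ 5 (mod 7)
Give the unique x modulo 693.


Moduli 11, 9, 7 are pairwise coprime; by CRT there is a unique solution modulo M = 11 · 9 · 7 = 693.
Solve pairwise, accumulating the modulus:
  Start with x ≡ 8 (mod 11).
  Combine with x ≡ 1 (mod 9): since gcd(11, 9) = 1, we get a unique residue mod 99.
    Write x = 8 + 11·t and substitute into x ≡ 1 (mod 9): 11·t ≡ 1 − 8 = -7 (mod 9).
    Reduce coefficients mod 9: 2·t ≡ 2 (mod 9).
    The inverse of 2 mod 9 is 5 (since 2·5 = 10 = 1·9 + 1), so t ≡ 5·2 = 10 ≡ 1 (mod 9).
    Then x = 8 + 11·1 = 19, valid modulo lcm(11, 9) = 99: x ≡ 19 (mod 99).
  Combine with x ≡ 5 (mod 7): since gcd(99, 7) = 1, we get a unique residue mod 693.
    Write x = 19 + 99·t and substitute into x ≡ 5 (mod 7): 99·t ≡ 5 − 19 = -14 (mod 7).
    Reduce coefficients mod 7: 1·t ≡ 0 (mod 7).
    So t ≡ 0 (mod 7).
    Then x = 19 + 99·0 = 19, valid modulo lcm(99, 7) = 693: x ≡ 19 (mod 693).
Verify: 19 mod 11 = 8 ✓, 19 mod 9 = 1 ✓, 19 mod 7 = 5 ✓.

x ≡ 19 (mod 693).


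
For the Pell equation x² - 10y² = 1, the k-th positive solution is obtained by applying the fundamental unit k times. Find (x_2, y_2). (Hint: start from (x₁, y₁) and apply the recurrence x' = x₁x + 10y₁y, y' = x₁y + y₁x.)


Step 1: Find the fundamental solution (x₁, y₁) of x² - 10y² = 1.
  Expand √10 as a continued fraction. a₀ = ⌊√10⌋ = 3; iterate m_{k+1} = d_k·a_k − m_k, d_{k+1} = (10 − m_{k+1}²)/d_k, a_{k+1} = ⌊(a₀ + m_{k+1})/d_{k+1}⌋ (starting m₀ = 0, d₀ = 1), with convergents p_k = a_k·p_{k-1} + p_{k-2}, q_k = a_k·q_{k-1} + q_{k-2} (p₋₁ = 1, q₋₁ = 0):
  k = 0: a₀ = 3; p₀/q₀ = 3/1; p₀² − 10·q₀² = 9 − 10 = -1.
  k = 1: m = 3, d = 1, a = ⌊(3 + 3)/1⌋ = 6; p/q = (6·3 + 1)/(6·1 + 0) = 19/6; p² − 10·q² = 361 − 360 = 1.
  The first convergent with p² − 10·q² = 1 gives the fundamental solution (x₁, y₁) = (19, 6).
Step 2: Apply the recurrence (x_{n+1}, y_{n+1}) = (x₁x_n + 10y₁y_n, x₁y_n + y₁x_n) repeatedly.
  From (x_1, y_1) = (19, 6): x_2 = 19·19 + 10·6·6 = 721; y_2 = 19·6 + 6·19 = 228.
Step 3: Verify x_2² - 10·y_2² = 519841 - 519840 = 1 (should be 1). ✓

(x_1, y_1) = (19, 6); (x_2, y_2) = (721, 228).


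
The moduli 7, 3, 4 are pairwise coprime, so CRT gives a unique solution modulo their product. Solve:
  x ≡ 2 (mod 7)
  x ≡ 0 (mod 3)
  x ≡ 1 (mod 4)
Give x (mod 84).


Moduli 7, 3, 4 are pairwise coprime; by CRT there is a unique solution modulo M = 7 · 3 · 4 = 84.
Solve pairwise, accumulating the modulus:
  Start with x ≡ 2 (mod 7).
  Combine with x ≡ 0 (mod 3): since gcd(7, 3) = 1, we get a unique residue mod 21.
    Write x = 2 + 7·t and substitute into x ≡ 0 (mod 3): 7·t ≡ 0 − 2 = -2 (mod 3).
    Reduce coefficients mod 3: 1·t ≡ 1 (mod 3).
    So t ≡ 1 (mod 3).
    Then x = 2 + 7·1 = 9, valid modulo lcm(7, 3) = 21: x ≡ 9 (mod 21).
  Combine with x ≡ 1 (mod 4): since gcd(21, 4) = 1, we get a unique residue mod 84.
    Write x = 9 + 21·t and substitute into x ≡ 1 (mod 4): 21·t ≡ 1 − 9 = -8 (mod 4).
    Reduce coefficients mod 4: 1·t ≡ 0 (mod 4).
    So t ≡ 0 (mod 4).
    Then x = 9 + 21·0 = 9, valid modulo lcm(21, 4) = 84: x ≡ 9 (mod 84).
Verify: 9 mod 7 = 2 ✓, 9 mod 3 = 0 ✓, 9 mod 4 = 1 ✓.

x ≡ 9 (mod 84).


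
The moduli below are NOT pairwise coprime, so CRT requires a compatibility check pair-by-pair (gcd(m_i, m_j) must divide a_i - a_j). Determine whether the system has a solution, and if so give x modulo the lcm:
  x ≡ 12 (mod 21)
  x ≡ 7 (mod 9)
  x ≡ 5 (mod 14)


Moduli 21, 9, 14 are not pairwise coprime, so CRT works modulo lcm(m_i) when all pairwise compatibility conditions hold.
Pairwise compatibility: gcd(m_i, m_j) must divide a_i - a_j for every pair.
Merge one congruence at a time:
  Start: x ≡ 12 (mod 21).
  Combine with x ≡ 7 (mod 9): gcd(21, 9) = 3, and 7 - 12 = -5 is NOT divisible by 3.
    ⇒ system is inconsistent (no integer solution).

No solution (the system is inconsistent).


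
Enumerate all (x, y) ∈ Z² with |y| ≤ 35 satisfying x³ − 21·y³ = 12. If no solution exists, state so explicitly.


The equation is x³ - 21y³ = 12. For fixed y, x³ = 21·y³ + 12, so a solution requires the RHS to be a perfect cube.
Strategy: iterate y from -35 to 35, compute RHS = 21·y³ + 12, and check whether it is a (positive or negative) perfect cube.
Check small values of y:
  y = 0: RHS = 12 is not a perfect cube.
  y = 1: RHS = 33 is not a perfect cube.
  y = -1: RHS = -9 is not a perfect cube.
  y = 2: RHS = 180 is not a perfect cube.
  y = -2: RHS = -156 is not a perfect cube.
  y = 3: RHS = 579 is not a perfect cube.
  y = -3: RHS = -555 is not a perfect cube.
Continuing the search up to |y| = 35 finds no solutions either.
No (x, y) in the scanned range satisfies the equation.

No integer solutions with |y| ≤ 35.


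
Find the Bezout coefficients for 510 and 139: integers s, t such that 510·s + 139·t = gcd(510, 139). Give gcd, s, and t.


Euclidean algorithm on (510, 139) — divide until remainder is 0:
  510 = 3 · 139 + 93
  139 = 1 · 93 + 46
  93 = 2 · 46 + 1
  46 = 46 · 1 + 0
gcd(510, 139) = 1.
Track Bezout coefficients alongside the remainders: start with r₀ = 510 = a·1 + b·0 (s = 1, t = 0) and r₁ = 139 = a·0 + b·1 (s = 0, t = 1); each new remainder r_{k+1} = r_{k-1} − q_k·r_k inherits s_{k+1} = s_{k-1} − q_k·s_k, t_{k+1} = t_{k-1} − q_k·t_k, so r_k = a·s_k + b·t_k at every step:
  q = 3: r = 93, s = 1 − 3·0 = 1, t = 0 − 3·1 = -3  (check: 510·1 + 139·(-3) = 93)
  q = 1: r = 46, s = 0 − 1·1 = -1, t = 1 − 1·(-3) = 4  (check: 510·(-1) + 139·4 = 46)
  q = 2: r = 1, s = 1 − 2·(-1) = 3, t = -3 − 2·4 = -11  (check: 510·3 + 139·(-11) = 1)
The row with r = 1 (the gcd) gives the Bezout coefficients s = 3, t = -11.
Result: 510 · (3) + 139 · (-11) = 1.

gcd(510, 139) = 1; s = 3, t = -11 (check: 510·3 + 139·(-11) = 1).


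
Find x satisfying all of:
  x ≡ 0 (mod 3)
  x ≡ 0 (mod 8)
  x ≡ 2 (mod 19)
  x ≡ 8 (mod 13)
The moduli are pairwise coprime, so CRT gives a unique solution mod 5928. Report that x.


Product of moduli M = 3 · 8 · 19 · 13 = 5928.
Merge one congruence at a time:
  Start: x ≡ 0 (mod 3).
  Combine with x ≡ 0 (mod 8); new modulus lcm = 24.
    Write x = 0 + 3·t and substitute into x ≡ 0 (mod 8): 3·t ≡ 0 − 0 = 0 (mod 8).
    The inverse of 3 mod 8 is 3 (since 3·3 = 9 = 1·8 + 1), so t ≡ 3·0 = 0 ≡ 0 (mod 8).
    Then x = 0 + 3·0 = 0, valid modulo lcm(3, 8) = 24: x ≡ 0 (mod 24).
  Combine with x ≡ 2 (mod 19); new modulus lcm = 456.
    Write x = 0 + 24·t and substitute into x ≡ 2 (mod 19): 24·t ≡ 2 − 0 = 2 (mod 19).
    Reduce coefficients mod 19: 5·t ≡ 2 (mod 19).
    The inverse of 5 mod 19 is 4 (since 5·4 = 20 = 1·19 + 1), so t ≡ 4·2 = 8 ≡ 8 (mod 19).
    Then x = 0 + 24·8 = 192, valid modulo lcm(24, 19) = 456: x ≡ 192 (mod 456).
  Combine with x ≡ 8 (mod 13); new modulus lcm = 5928.
    Write x = 192 + 456·t and substitute into x ≡ 8 (mod 13): 456·t ≡ 8 − 192 = -184 (mod 13).
    Reduce coefficients mod 13: 1·t ≡ 11 (mod 13).
    So t ≡ 11 (mod 13).
    Then x = 192 + 456·11 = 5208, valid modulo lcm(456, 13) = 5928: x ≡ 5208 (mod 5928).
Verify against each original: 5208 mod 3 = 0, 5208 mod 8 = 0, 5208 mod 19 = 2, 5208 mod 13 = 8.

x ≡ 5208 (mod 5928).


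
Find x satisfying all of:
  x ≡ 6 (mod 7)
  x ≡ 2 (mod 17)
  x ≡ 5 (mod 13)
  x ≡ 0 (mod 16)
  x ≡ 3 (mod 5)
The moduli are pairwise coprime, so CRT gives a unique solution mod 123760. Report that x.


Product of moduli M = 7 · 17 · 13 · 16 · 5 = 123760.
Merge one congruence at a time:
  Start: x ≡ 6 (mod 7).
  Combine with x ≡ 2 (mod 17); new modulus lcm = 119.
    Write x = 6 + 7·t and substitute into x ≡ 2 (mod 17): 7·t ≡ 2 − 6 = -4 (mod 17).
    Reduce coefficients mod 17: 7·t ≡ 13 (mod 17).
    The inverse of 7 mod 17 is 5 (since 7·5 = 35 = 2·17 + 1), so t ≡ 5·13 = 65 ≡ 14 (mod 17).
    Then x = 6 + 7·14 = 104, valid modulo lcm(7, 17) = 119: x ≡ 104 (mod 119).
  Combine with x ≡ 5 (mod 13); new modulus lcm = 1547.
    Write x = 104 + 119·t and substitute into x ≡ 5 (mod 13): 119·t ≡ 5 − 104 = -99 (mod 13).
    Reduce coefficients mod 13: 2·t ≡ 5 (mod 13).
    The inverse of 2 mod 13 is 7 (since 2·7 = 14 = 1·13 + 1), so t ≡ 7·5 = 35 ≡ 9 (mod 13).
    Then x = 104 + 119·9 = 1175, valid modulo lcm(119, 13) = 1547: x ≡ 1175 (mod 1547).
  Combine with x ≡ 0 (mod 16); new modulus lcm = 24752.
    Write x = 1175 + 1547·t and substitute into x ≡ 0 (mod 16): 1547·t ≡ 0 − 1175 = -1175 (mod 16).
    Reduce coefficients mod 16: 11·t ≡ 9 (mod 16).
    The inverse of 11 mod 16 is 3 (since 11·3 = 33 = 2·16 + 1), so t ≡ 3·9 = 27 ≡ 11 (mod 16).
    Then x = 1175 + 1547·11 = 18192, valid modulo lcm(1547, 16) = 24752: x ≡ 18192 (mod 24752).
  Combine with x ≡ 3 (mod 5); new modulus lcm = 123760.
    Write x = 18192 + 24752·t and substitute into x ≡ 3 (mod 5): 24752·t ≡ 3 − 18192 = -18189 (mod 5).
    Reduce coefficients mod 5: 2·t ≡ 1 (mod 5).
    The inverse of 2 mod 5 is 3 (since 2·3 = 6 = 1·5 + 1), so t ≡ 3·1 = 3 ≡ 3 (mod 5).
    Then x = 18192 + 24752·3 = 92448, valid modulo lcm(24752, 5) = 123760: x ≡ 92448 (mod 123760).
Verify against each original: 92448 mod 7 = 6, 92448 mod 17 = 2, 92448 mod 13 = 5, 92448 mod 16 = 0, 92448 mod 5 = 3.

x ≡ 92448 (mod 123760).


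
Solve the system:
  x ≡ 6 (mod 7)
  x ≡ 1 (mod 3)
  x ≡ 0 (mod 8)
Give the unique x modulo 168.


Moduli 7, 3, 8 are pairwise coprime; by CRT there is a unique solution modulo M = 7 · 3 · 8 = 168.
Solve pairwise, accumulating the modulus:
  Start with x ≡ 6 (mod 7).
  Combine with x ≡ 1 (mod 3): since gcd(7, 3) = 1, we get a unique residue mod 21.
    Write x = 6 + 7·t and substitute into x ≡ 1 (mod 3): 7·t ≡ 1 − 6 = -5 (mod 3).
    Reduce coefficients mod 3: 1·t ≡ 1 (mod 3).
    So t ≡ 1 (mod 3).
    Then x = 6 + 7·1 = 13, valid modulo lcm(7, 3) = 21: x ≡ 13 (mod 21).
  Combine with x ≡ 0 (mod 8): since gcd(21, 8) = 1, we get a unique residue mod 168.
    Write x = 13 + 21·t and substitute into x ≡ 0 (mod 8): 21·t ≡ 0 − 13 = -13 (mod 8).
    Reduce coefficients mod 8: 5·t ≡ 3 (mod 8).
    The inverse of 5 mod 8 is 5 (since 5·5 = 25 = 3·8 + 1), so t ≡ 5·3 = 15 ≡ 7 (mod 8).
    Then x = 13 + 21·7 = 160, valid modulo lcm(21, 8) = 168: x ≡ 160 (mod 168).
Verify: 160 mod 7 = 6 ✓, 160 mod 3 = 1 ✓, 160 mod 8 = 0 ✓.

x ≡ 160 (mod 168).


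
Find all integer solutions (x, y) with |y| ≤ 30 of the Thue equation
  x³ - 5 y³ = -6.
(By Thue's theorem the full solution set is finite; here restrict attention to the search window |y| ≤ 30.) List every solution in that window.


The equation is x³ - 5y³ = -6. For fixed y, x³ = 5·y³ − 6, so a solution requires the RHS to be a perfect cube.
Strategy: iterate y from -30 to 30, compute RHS = 5·y³ − 6, and check whether it is a (positive or negative) perfect cube.
Check small values of y:
  y = 0: RHS = -6 is not a perfect cube.
  y = 1: RHS = -1 = (-1)³ ⇒ x = -1 works.
  y = -1: RHS = -11 is not a perfect cube.
  y = 2: RHS = 34 is not a perfect cube.
  y = -2: RHS = -46 is not a perfect cube.
  y = 3: RHS = 129 is not a perfect cube.
  y = -3: RHS = -141 is not a perfect cube.
Continuing the search up to |y| = 30 finds no further solutions beyond those listed.
Collected solutions: (-1, 1).

Solutions (with |y| ≤ 30): (-1, 1).


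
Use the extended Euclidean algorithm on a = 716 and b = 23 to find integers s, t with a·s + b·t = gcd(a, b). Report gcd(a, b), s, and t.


Euclidean algorithm on (716, 23) — divide until remainder is 0:
  716 = 31 · 23 + 3
  23 = 7 · 3 + 2
  3 = 1 · 2 + 1
  2 = 2 · 1 + 0
gcd(716, 23) = 1.
Track Bezout coefficients alongside the remainders: start with r₀ = 716 = a·1 + b·0 (s = 1, t = 0) and r₁ = 23 = a·0 + b·1 (s = 0, t = 1); each new remainder r_{k+1} = r_{k-1} − q_k·r_k inherits s_{k+1} = s_{k-1} − q_k·s_k, t_{k+1} = t_{k-1} − q_k·t_k, so r_k = a·s_k + b·t_k at every step:
  q = 31: r = 3, s = 1 − 31·0 = 1, t = 0 − 31·1 = -31  (check: 716·1 + 23·(-31) = 3)
  q = 7: r = 2, s = 0 − 7·1 = -7, t = 1 − 7·(-31) = 218  (check: 716·(-7) + 23·218 = 2)
  q = 1: r = 1, s = 1 − 1·(-7) = 8, t = -31 − 1·218 = -249  (check: 716·8 + 23·(-249) = 1)
The row with r = 1 (the gcd) gives the Bezout coefficients s = 8, t = -249.
Result: 716 · (8) + 23 · (-249) = 1.

gcd(716, 23) = 1; s = 8, t = -249 (check: 716·8 + 23·(-249) = 1).


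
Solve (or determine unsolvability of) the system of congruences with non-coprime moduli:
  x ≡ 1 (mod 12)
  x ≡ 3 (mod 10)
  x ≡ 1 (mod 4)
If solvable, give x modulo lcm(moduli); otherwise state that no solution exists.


Moduli 12, 10, 4 are not pairwise coprime, so CRT works modulo lcm(m_i) when all pairwise compatibility conditions hold.
Pairwise compatibility: gcd(m_i, m_j) must divide a_i - a_j for every pair.
Merge one congruence at a time:
  Start: x ≡ 1 (mod 12).
  Combine with x ≡ 3 (mod 10): gcd(12, 10) = 2; 3 - 1 = 2, which IS divisible by 2, so compatible.
    Write x = 1 + 12·t and substitute into x ≡ 3 (mod 10): 12·t ≡ 3 − 1 = 2 (mod 10).
    Divide the congruence (and modulus) by g = 2: 6·t ≡ 1 (mod 5).
    Reduce coefficients mod 5: 1·t ≡ 1 (mod 5).
    So t ≡ 1 (mod 5).
    Then x = 1 + 12·1 = 13, valid modulo lcm(12, 10) = 60: x ≡ 13 (mod 60).
  Combine with x ≡ 1 (mod 4): gcd(60, 4) = 4; 1 - 13 = -12, which IS divisible by 4, so compatible.
    Write x = 13 + 60·t and substitute into x ≡ 1 (mod 4): 60·t ≡ 1 − 13 = -12 (mod 4).
    Divide the congruence (and modulus) by g = 4: 15·t ≡ -3 (mod 1).
    Modulo 1 every t works; take t = 0.
    Then x = 13 + 60·0 = 13, valid modulo lcm(60, 4) = 60: x ≡ 13 (mod 60).
Verify: 13 mod 12 = 1, 13 mod 10 = 3, 13 mod 4 = 1.

x ≡ 13 (mod 60).


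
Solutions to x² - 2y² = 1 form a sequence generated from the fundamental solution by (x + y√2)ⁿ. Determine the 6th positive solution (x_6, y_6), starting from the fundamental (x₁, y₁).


Step 1: Find the fundamental solution (x₁, y₁) of x² - 2y² = 1.
  Expand √2 as a continued fraction. a₀ = ⌊√2⌋ = 1; iterate m_{k+1} = d_k·a_k − m_k, d_{k+1} = (2 − m_{k+1}²)/d_k, a_{k+1} = ⌊(a₀ + m_{k+1})/d_{k+1}⌋ (starting m₀ = 0, d₀ = 1), with convergents p_k = a_k·p_{k-1} + p_{k-2}, q_k = a_k·q_{k-1} + q_{k-2} (p₋₁ = 1, q₋₁ = 0):
  k = 0: a₀ = 1; p₀/q₀ = 1/1; p₀² − 2·q₀² = 1 − 2 = -1.
  k = 1: m = 1, d = 1, a = ⌊(1 + 1)/1⌋ = 2; p/q = (2·1 + 1)/(2·1 + 0) = 3/2; p² − 2·q² = 9 − 8 = 1.
  The first convergent with p² − 2·q² = 1 gives the fundamental solution (x₁, y₁) = (3, 2).
Step 2: Apply the recurrence (x_{n+1}, y_{n+1}) = (x₁x_n + 2y₁y_n, x₁y_n + y₁x_n) repeatedly.
  From (x_1, y_1) = (3, 2): x_2 = 3·3 + 2·2·2 = 17; y_2 = 3·2 + 2·3 = 12.
  From (x_2, y_2) = (17, 12): x_3 = 3·17 + 2·2·12 = 99; y_3 = 3·12 + 2·17 = 70.
  From (x_3, y_3) = (99, 70): x_4 = 3·99 + 2·2·70 = 577; y_4 = 3·70 + 2·99 = 408.
  From (x_4, y_4) = (577, 408): x_5 = 3·577 + 2·2·408 = 3363; y_5 = 3·408 + 2·577 = 2378.
  From (x_5, y_5) = (3363, 2378): x_6 = 3·3363 + 2·2·2378 = 19601; y_6 = 3·2378 + 2·3363 = 13860.
Step 3: Verify x_6² - 2·y_6² = 384199201 - 384199200 = 1 (should be 1). ✓

(x_1, y_1) = (3, 2); (x_6, y_6) = (19601, 13860).


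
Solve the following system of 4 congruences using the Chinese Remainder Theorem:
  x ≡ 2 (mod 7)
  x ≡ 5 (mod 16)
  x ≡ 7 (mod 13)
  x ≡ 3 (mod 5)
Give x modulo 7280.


Product of moduli M = 7 · 16 · 13 · 5 = 7280.
Merge one congruence at a time:
  Start: x ≡ 2 (mod 7).
  Combine with x ≡ 5 (mod 16); new modulus lcm = 112.
    Write x = 2 + 7·t and substitute into x ≡ 5 (mod 16): 7·t ≡ 5 − 2 = 3 (mod 16).
    The inverse of 7 mod 16 is 7 (since 7·7 = 49 = 3·16 + 1), so t ≡ 7·3 = 21 ≡ 5 (mod 16).
    Then x = 2 + 7·5 = 37, valid modulo lcm(7, 16) = 112: x ≡ 37 (mod 112).
  Combine with x ≡ 7 (mod 13); new modulus lcm = 1456.
    Write x = 37 + 112·t and substitute into x ≡ 7 (mod 13): 112·t ≡ 7 − 37 = -30 (mod 13).
    Reduce coefficients mod 13: 8·t ≡ 9 (mod 13).
    The inverse of 8 mod 13 is 5 (since 8·5 = 40 = 3·13 + 1), so t ≡ 5·9 = 45 ≡ 6 (mod 13).
    Then x = 37 + 112·6 = 709, valid modulo lcm(112, 13) = 1456: x ≡ 709 (mod 1456).
  Combine with x ≡ 3 (mod 5); new modulus lcm = 7280.
    Write x = 709 + 1456·t and substitute into x ≡ 3 (mod 5): 1456·t ≡ 3 − 709 = -706 (mod 5).
    Reduce coefficients mod 5: 1·t ≡ 4 (mod 5).
    So t ≡ 4 (mod 5).
    Then x = 709 + 1456·4 = 6533, valid modulo lcm(1456, 5) = 7280: x ≡ 6533 (mod 7280).
Verify against each original: 6533 mod 7 = 2, 6533 mod 16 = 5, 6533 mod 13 = 7, 6533 mod 5 = 3.

x ≡ 6533 (mod 7280).


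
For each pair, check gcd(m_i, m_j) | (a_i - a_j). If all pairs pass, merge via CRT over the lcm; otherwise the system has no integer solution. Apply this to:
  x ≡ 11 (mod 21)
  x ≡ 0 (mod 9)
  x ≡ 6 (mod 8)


Moduli 21, 9, 8 are not pairwise coprime, so CRT works modulo lcm(m_i) when all pairwise compatibility conditions hold.
Pairwise compatibility: gcd(m_i, m_j) must divide a_i - a_j for every pair.
Merge one congruence at a time:
  Start: x ≡ 11 (mod 21).
  Combine with x ≡ 0 (mod 9): gcd(21, 9) = 3, and 0 - 11 = -11 is NOT divisible by 3.
    ⇒ system is inconsistent (no integer solution).

No solution (the system is inconsistent).


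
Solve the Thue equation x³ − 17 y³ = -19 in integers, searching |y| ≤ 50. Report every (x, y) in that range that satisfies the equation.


The equation is x³ - 17y³ = -19. For fixed y, x³ = 17·y³ − 19, so a solution requires the RHS to be a perfect cube.
Strategy: iterate y from -50 to 50, compute RHS = 17·y³ − 19, and check whether it is a (positive or negative) perfect cube.
Check small values of y:
  y = 0: RHS = -19 is not a perfect cube.
  y = 1: RHS = -2 is not a perfect cube.
  y = -1: RHS = -36 is not a perfect cube.
  y = 2: RHS = 117 is not a perfect cube.
  y = -2: RHS = -155 is not a perfect cube.
  y = 3: RHS = 440 is not a perfect cube.
  y = -3: RHS = -478 is not a perfect cube.
Continuing the search up to |y| = 50 finds no solutions either.
No (x, y) in the scanned range satisfies the equation.

No integer solutions with |y| ≤ 50.


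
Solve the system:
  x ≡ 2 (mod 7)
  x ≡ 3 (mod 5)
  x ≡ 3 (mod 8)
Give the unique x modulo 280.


Moduli 7, 5, 8 are pairwise coprime; by CRT there is a unique solution modulo M = 7 · 5 · 8 = 280.
Solve pairwise, accumulating the modulus:
  Start with x ≡ 2 (mod 7).
  Combine with x ≡ 3 (mod 5): since gcd(7, 5) = 1, we get a unique residue mod 35.
    Write x = 2 + 7·t and substitute into x ≡ 3 (mod 5): 7·t ≡ 3 − 2 = 1 (mod 5).
    Reduce coefficients mod 5: 2·t ≡ 1 (mod 5).
    The inverse of 2 mod 5 is 3 (since 2·3 = 6 = 1·5 + 1), so t ≡ 3·1 = 3 ≡ 3 (mod 5).
    Then x = 2 + 7·3 = 23, valid modulo lcm(7, 5) = 35: x ≡ 23 (mod 35).
  Combine with x ≡ 3 (mod 8): since gcd(35, 8) = 1, we get a unique residue mod 280.
    Write x = 23 + 35·t and substitute into x ≡ 3 (mod 8): 35·t ≡ 3 − 23 = -20 (mod 8).
    Reduce coefficients mod 8: 3·t ≡ 4 (mod 8).
    The inverse of 3 mod 8 is 3 (since 3·3 = 9 = 1·8 + 1), so t ≡ 3·4 = 12 ≡ 4 (mod 8).
    Then x = 23 + 35·4 = 163, valid modulo lcm(35, 8) = 280: x ≡ 163 (mod 280).
Verify: 163 mod 7 = 2 ✓, 163 mod 5 = 3 ✓, 163 mod 8 = 3 ✓.

x ≡ 163 (mod 280).


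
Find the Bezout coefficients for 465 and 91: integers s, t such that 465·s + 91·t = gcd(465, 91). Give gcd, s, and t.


Euclidean algorithm on (465, 91) — divide until remainder is 0:
  465 = 5 · 91 + 10
  91 = 9 · 10 + 1
  10 = 10 · 1 + 0
gcd(465, 91) = 1.
Track Bezout coefficients alongside the remainders: start with r₀ = 465 = a·1 + b·0 (s = 1, t = 0) and r₁ = 91 = a·0 + b·1 (s = 0, t = 1); each new remainder r_{k+1} = r_{k-1} − q_k·r_k inherits s_{k+1} = s_{k-1} − q_k·s_k, t_{k+1} = t_{k-1} − q_k·t_k, so r_k = a·s_k + b·t_k at every step:
  q = 5: r = 10, s = 1 − 5·0 = 1, t = 0 − 5·1 = -5  (check: 465·1 + 91·(-5) = 10)
  q = 9: r = 1, s = 0 − 9·1 = -9, t = 1 − 9·(-5) = 46  (check: 465·(-9) + 91·46 = 1)
The row with r = 1 (the gcd) gives the Bezout coefficients s = -9, t = 46.
Result: 465 · (-9) + 91 · (46) = 1.

gcd(465, 91) = 1; s = -9, t = 46 (check: 465·(-9) + 91·46 = 1).


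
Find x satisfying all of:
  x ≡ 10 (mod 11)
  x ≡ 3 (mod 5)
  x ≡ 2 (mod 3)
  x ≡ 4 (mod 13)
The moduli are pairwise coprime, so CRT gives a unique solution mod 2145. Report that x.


Product of moduli M = 11 · 5 · 3 · 13 = 2145.
Merge one congruence at a time:
  Start: x ≡ 10 (mod 11).
  Combine with x ≡ 3 (mod 5); new modulus lcm = 55.
    Write x = 10 + 11·t and substitute into x ≡ 3 (mod 5): 11·t ≡ 3 − 10 = -7 (mod 5).
    Reduce coefficients mod 5: 1·t ≡ 3 (mod 5).
    So t ≡ 3 (mod 5).
    Then x = 10 + 11·3 = 43, valid modulo lcm(11, 5) = 55: x ≡ 43 (mod 55).
  Combine with x ≡ 2 (mod 3); new modulus lcm = 165.
    Write x = 43 + 55·t and substitute into x ≡ 2 (mod 3): 55·t ≡ 2 − 43 = -41 (mod 3).
    Reduce coefficients mod 3: 1·t ≡ 1 (mod 3).
    So t ≡ 1 (mod 3).
    Then x = 43 + 55·1 = 98, valid modulo lcm(55, 3) = 165: x ≡ 98 (mod 165).
  Combine with x ≡ 4 (mod 13); new modulus lcm = 2145.
    Write x = 98 + 165·t and substitute into x ≡ 4 (mod 13): 165·t ≡ 4 − 98 = -94 (mod 13).
    Reduce coefficients mod 13: 9·t ≡ 10 (mod 13).
    The inverse of 9 mod 13 is 3 (since 9·3 = 27 = 2·13 + 1), so t ≡ 3·10 = 30 ≡ 4 (mod 13).
    Then x = 98 + 165·4 = 758, valid modulo lcm(165, 13) = 2145: x ≡ 758 (mod 2145).
Verify against each original: 758 mod 11 = 10, 758 mod 5 = 3, 758 mod 3 = 2, 758 mod 13 = 4.

x ≡ 758 (mod 2145).


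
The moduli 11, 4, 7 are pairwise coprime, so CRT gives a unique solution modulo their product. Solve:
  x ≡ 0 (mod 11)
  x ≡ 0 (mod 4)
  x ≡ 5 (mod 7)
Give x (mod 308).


Moduli 11, 4, 7 are pairwise coprime; by CRT there is a unique solution modulo M = 11 · 4 · 7 = 308.
Solve pairwise, accumulating the modulus:
  Start with x ≡ 0 (mod 11).
  Combine with x ≡ 0 (mod 4): since gcd(11, 4) = 1, we get a unique residue mod 44.
    Write x = 0 + 11·t and substitute into x ≡ 0 (mod 4): 11·t ≡ 0 − 0 = 0 (mod 4).
    Reduce coefficients mod 4: 3·t ≡ 0 (mod 4).
    The inverse of 3 mod 4 is 3 (since 3·3 = 9 = 2·4 + 1), so t ≡ 3·0 = 0 ≡ 0 (mod 4).
    Then x = 0 + 11·0 = 0, valid modulo lcm(11, 4) = 44: x ≡ 0 (mod 44).
  Combine with x ≡ 5 (mod 7): since gcd(44, 7) = 1, we get a unique residue mod 308.
    Write x = 0 + 44·t and substitute into x ≡ 5 (mod 7): 44·t ≡ 5 − 0 = 5 (mod 7).
    Reduce coefficients mod 7: 2·t ≡ 5 (mod 7).
    The inverse of 2 mod 7 is 4 (since 2·4 = 8 = 1·7 + 1), so t ≡ 4·5 = 20 ≡ 6 (mod 7).
    Then x = 0 + 44·6 = 264, valid modulo lcm(44, 7) = 308: x ≡ 264 (mod 308).
Verify: 264 mod 11 = 0 ✓, 264 mod 4 = 0 ✓, 264 mod 7 = 5 ✓.

x ≡ 264 (mod 308).


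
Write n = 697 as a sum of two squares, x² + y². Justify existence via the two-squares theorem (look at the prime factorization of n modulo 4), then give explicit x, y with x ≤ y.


Step 1: Factor n = 697 = 17 · 41.
Step 2: Check the mod-4 condition on each prime factor: 17 ≡ 1 (mod 4), exponent 1; 41 ≡ 1 (mod 4), exponent 1.
All primes ≡ 3 (mod 4) appear to even exponent (or don't appear), so by the two-squares theorem n IS expressible as a sum of two squares.
Step 3: Build a representation. Here n = 17 · 41 is a product of primes ≡ 1 (mod 4). Each prime p ≡ 1 (mod 4) is itself a sum of two squares; find a² by testing p − a² for a perfect square:
  17: 17 − 1² = 16 = 4² ⇒ 17 = 1² + 4².
  41: 41 − 1² = 40, 41 − 2² = 37, 41 − 3² = 32, 41 − 4² = 25 = 5² ⇒ 41 = 4² + 5².
  Combine using the Brahmagupta–Fibonacci identity (a² + b²)(c² + d²) = (ac − bd)² + (ad + bc)² = (ac + bd)² + (ad − bc)²:
  17 · 41 = 697: from (1² + 4²)(4² + 5²), take (1·4 − 4·5, 1·5 + 4·4) = (4 − 20, 5 + 16) = (-16, 21); dropping signs (only squares matter) gives (16, 21); check 16² + 21² = 256 + 441 = 697 ✓.
Step 4: Order so x ≤ y and verify: 16² + 21² = 256 + 441 = 697 = n. ✓

n = 697 = 16² + 21² (one valid representation with x ≤ y).


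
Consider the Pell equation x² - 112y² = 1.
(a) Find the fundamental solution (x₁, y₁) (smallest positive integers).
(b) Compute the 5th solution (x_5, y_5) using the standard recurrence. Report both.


Step 1: Find the fundamental solution (x₁, y₁) of x² - 112y² = 1.
  Expand √112 as a continued fraction. a₀ = ⌊√112⌋ = 10; iterate m_{k+1} = d_k·a_k − m_k, d_{k+1} = (112 − m_{k+1}²)/d_k, a_{k+1} = ⌊(a₀ + m_{k+1})/d_{k+1}⌋ (starting m₀ = 0, d₀ = 1), with convergents p_k = a_k·p_{k-1} + p_{k-2}, q_k = a_k·q_{k-1} + q_{k-2} (p₋₁ = 1, q₋₁ = 0):
  k = 0: a₀ = 10; p₀/q₀ = 10/1; p₀² − 112·q₀² = 100 − 112 = -12.
  k = 1: m = 10, d = 12, a = ⌊(10 + 10)/12⌋ = 1; p/q = (1·10 + 1)/(1·1 + 0) = 11/1; p² − 112·q² = 121 − 112 = 9.
  k = 2: m = 2, d = 9, a = ⌊(10 + 2)/9⌋ = 1; p/q = (1·11 + 10)/(1·1 + 1) = 21/2; p² − 112·q² = 441 − 448 = -7.
  k = 3: m = 7, d = 7, a = ⌊(10 + 7)/7⌋ = 2; p/q = (2·21 + 11)/(2·2 + 1) = 53/5; p² − 112·q² = 2809 − 2800 = 9.
  k = 4: m = 7, d = 9, a = ⌊(10 + 7)/9⌋ = 1; p/q = (1·53 + 21)/(1·5 + 2) = 74/7; p² − 112·q² = 5476 − 5488 = -12.
  k = 5: m = 2, d = 12, a = ⌊(10 + 2)/12⌋ = 1; p/q = (1·74 + 53)/(1·7 + 5) = 127/12; p² − 112·q² = 16129 − 16128 = 1.
  The first convergent with p² − 112·q² = 1 gives the fundamental solution (x₁, y₁) = (127, 12).
Step 2: Apply the recurrence (x_{n+1}, y_{n+1}) = (x₁x_n + 112y₁y_n, x₁y_n + y₁x_n) repeatedly.
  From (x_1, y_1) = (127, 12): x_2 = 127·127 + 112·12·12 = 32257; y_2 = 127·12 + 12·127 = 3048.
  From (x_2, y_2) = (32257, 3048): x_3 = 127·32257 + 112·12·3048 = 8193151; y_3 = 127·3048 + 12·32257 = 774180.
  From (x_3, y_3) = (8193151, 774180): x_4 = 127·8193151 + 112·12·774180 = 2081028097; y_4 = 127·774180 + 12·8193151 = 196638672.
  From (x_4, y_4) = (2081028097, 196638672): x_5 = 127·2081028097 + 112·12·196638672 = 528572943487; y_5 = 127·196638672 + 12·2081028097 = 49945448508.
Step 3: Verify x_5² - 112·y_5² = 279389356586511295719169 - 279389356586511295719168 = 1 (should be 1). ✓

(x_1, y_1) = (127, 12); (x_5, y_5) = (528572943487, 49945448508).


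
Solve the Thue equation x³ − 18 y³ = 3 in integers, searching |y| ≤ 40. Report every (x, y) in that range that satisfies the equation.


The equation is x³ - 18y³ = 3. For fixed y, x³ = 18·y³ + 3, so a solution requires the RHS to be a perfect cube.
Strategy: iterate y from -40 to 40, compute RHS = 18·y³ + 3, and check whether it is a (positive or negative) perfect cube.
Check small values of y:
  y = 0: RHS = 3 is not a perfect cube.
  y = 1: RHS = 21 is not a perfect cube.
  y = -1: RHS = -15 is not a perfect cube.
  y = 2: RHS = 147 is not a perfect cube.
  y = -2: RHS = -141 is not a perfect cube.
  y = 3: RHS = 489 is not a perfect cube.
  y = -3: RHS = -483 is not a perfect cube.
Continuing the search up to |y| = 40 finds no solutions either.
No (x, y) in the scanned range satisfies the equation.

No integer solutions with |y| ≤ 40.


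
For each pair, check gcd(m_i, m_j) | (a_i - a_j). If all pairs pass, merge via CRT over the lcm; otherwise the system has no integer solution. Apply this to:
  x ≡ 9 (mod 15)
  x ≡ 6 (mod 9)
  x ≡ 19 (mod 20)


Moduli 15, 9, 20 are not pairwise coprime, so CRT works modulo lcm(m_i) when all pairwise compatibility conditions hold.
Pairwise compatibility: gcd(m_i, m_j) must divide a_i - a_j for every pair.
Merge one congruence at a time:
  Start: x ≡ 9 (mod 15).
  Combine with x ≡ 6 (mod 9): gcd(15, 9) = 3; 6 - 9 = -3, which IS divisible by 3, so compatible.
    Write x = 9 + 15·t and substitute into x ≡ 6 (mod 9): 15·t ≡ 6 − 9 = -3 (mod 9).
    Divide the congruence (and modulus) by g = 3: 5·t ≡ -1 (mod 3).
    Reduce coefficients mod 3: 2·t ≡ 2 (mod 3).
    The inverse of 2 mod 3 is 2 (since 2·2 = 4 = 1·3 + 1), so t ≡ 2·2 = 4 ≡ 1 (mod 3).
    Then x = 9 + 15·1 = 24, valid modulo lcm(15, 9) = 45: x ≡ 24 (mod 45).
  Combine with x ≡ 19 (mod 20): gcd(45, 20) = 5; 19 - 24 = -5, which IS divisible by 5, so compatible.
    Write x = 24 + 45·t and substitute into x ≡ 19 (mod 20): 45·t ≡ 19 − 24 = -5 (mod 20).
    Divide the congruence (and modulus) by g = 5: 9·t ≡ -1 (mod 4).
    Reduce coefficients mod 4: 1·t ≡ 3 (mod 4).
    So t ≡ 3 (mod 4).
    Then x = 24 + 45·3 = 159, valid modulo lcm(45, 20) = 180: x ≡ 159 (mod 180).
Verify: 159 mod 15 = 9, 159 mod 9 = 6, 159 mod 20 = 19.

x ≡ 159 (mod 180).


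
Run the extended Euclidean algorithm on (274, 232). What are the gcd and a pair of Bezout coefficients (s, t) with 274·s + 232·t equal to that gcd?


Euclidean algorithm on (274, 232) — divide until remainder is 0:
  274 = 1 · 232 + 42
  232 = 5 · 42 + 22
  42 = 1 · 22 + 20
  22 = 1 · 20 + 2
  20 = 10 · 2 + 0
gcd(274, 232) = 2.
Track Bezout coefficients alongside the remainders: start with r₀ = 274 = a·1 + b·0 (s = 1, t = 0) and r₁ = 232 = a·0 + b·1 (s = 0, t = 1); each new remainder r_{k+1} = r_{k-1} − q_k·r_k inherits s_{k+1} = s_{k-1} − q_k·s_k, t_{k+1} = t_{k-1} − q_k·t_k, so r_k = a·s_k + b·t_k at every step:
  q = 1: r = 42, s = 1 − 1·0 = 1, t = 0 − 1·1 = -1  (check: 274·1 + 232·(-1) = 42)
  q = 5: r = 22, s = 0 − 5·1 = -5, t = 1 − 5·(-1) = 6  (check: 274·(-5) + 232·6 = 22)
  q = 1: r = 20, s = 1 − 1·(-5) = 6, t = -1 − 1·6 = -7  (check: 274·6 + 232·(-7) = 20)
  q = 1: r = 2, s = -5 − 1·6 = -11, t = 6 − 1·(-7) = 13  (check: 274·(-11) + 232·13 = 2)
The row with r = 2 (the gcd) gives the Bezout coefficients s = -11, t = 13.
Result: 274 · (-11) + 232 · (13) = 2.

gcd(274, 232) = 2; s = -11, t = 13 (check: 274·(-11) + 232·13 = 2).


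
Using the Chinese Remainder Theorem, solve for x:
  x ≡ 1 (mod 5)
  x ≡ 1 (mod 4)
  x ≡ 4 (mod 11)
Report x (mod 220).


Moduli 5, 4, 11 are pairwise coprime; by CRT there is a unique solution modulo M = 5 · 4 · 11 = 220.
Solve pairwise, accumulating the modulus:
  Start with x ≡ 1 (mod 5).
  Combine with x ≡ 1 (mod 4): since gcd(5, 4) = 1, we get a unique residue mod 20.
    Write x = 1 + 5·t and substitute into x ≡ 1 (mod 4): 5·t ≡ 1 − 1 = 0 (mod 4).
    Reduce coefficients mod 4: 1·t ≡ 0 (mod 4).
    So t ≡ 0 (mod 4).
    Then x = 1 + 5·0 = 1, valid modulo lcm(5, 4) = 20: x ≡ 1 (mod 20).
  Combine with x ≡ 4 (mod 11): since gcd(20, 11) = 1, we get a unique residue mod 220.
    Write x = 1 + 20·t and substitute into x ≡ 4 (mod 11): 20·t ≡ 4 − 1 = 3 (mod 11).
    Reduce coefficients mod 11: 9·t ≡ 3 (mod 11).
    The inverse of 9 mod 11 is 5 (since 9·5 = 45 = 4·11 + 1), so t ≡ 5·3 = 15 ≡ 4 (mod 11).
    Then x = 1 + 20·4 = 81, valid modulo lcm(20, 11) = 220: x ≡ 81 (mod 220).
Verify: 81 mod 5 = 1 ✓, 81 mod 4 = 1 ✓, 81 mod 11 = 4 ✓.

x ≡ 81 (mod 220).


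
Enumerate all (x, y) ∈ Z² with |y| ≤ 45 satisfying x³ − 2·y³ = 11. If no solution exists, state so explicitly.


The equation is x³ - 2y³ = 11. For fixed y, x³ = 2·y³ + 11, so a solution requires the RHS to be a perfect cube.
Strategy: iterate y from -45 to 45, compute RHS = 2·y³ + 11, and check whether it is a (positive or negative) perfect cube.
Check small values of y:
  y = 0: RHS = 11 is not a perfect cube.
  y = 1: RHS = 13 is not a perfect cube.
  y = -1: RHS = 9 is not a perfect cube.
  y = 2: RHS = 27 = (3)³ ⇒ x = 3 works.
  y = -2: RHS = -5 is not a perfect cube.
  y = 3: RHS = 65 is not a perfect cube.
  y = -3: RHS = -43 is not a perfect cube.
Continuing the search up to |y| = 45 finds no further solutions beyond those listed.
Collected solutions: (3, 2).

Solutions (with |y| ≤ 45): (3, 2).


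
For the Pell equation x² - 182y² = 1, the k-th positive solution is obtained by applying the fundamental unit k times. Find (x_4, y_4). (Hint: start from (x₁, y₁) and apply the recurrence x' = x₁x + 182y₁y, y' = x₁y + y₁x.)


Step 1: Find the fundamental solution (x₁, y₁) of x² - 182y² = 1.
  Expand √182 as a continued fraction. a₀ = ⌊√182⌋ = 13; iterate m_{k+1} = d_k·a_k − m_k, d_{k+1} = (182 − m_{k+1}²)/d_k, a_{k+1} = ⌊(a₀ + m_{k+1})/d_{k+1}⌋ (starting m₀ = 0, d₀ = 1), with convergents p_k = a_k·p_{k-1} + p_{k-2}, q_k = a_k·q_{k-1} + q_{k-2} (p₋₁ = 1, q₋₁ = 0):
  k = 0: a₀ = 13; p₀/q₀ = 13/1; p₀² − 182·q₀² = 169 − 182 = -13.
  k = 1: m = 13, d = 13, a = ⌊(13 + 13)/13⌋ = 2; p/q = (2·13 + 1)/(2·1 + 0) = 27/2; p² − 182·q² = 729 − 728 = 1.
  The first convergent with p² − 182·q² = 1 gives the fundamental solution (x₁, y₁) = (27, 2).
Step 2: Apply the recurrence (x_{n+1}, y_{n+1}) = (x₁x_n + 182y₁y_n, x₁y_n + y₁x_n) repeatedly.
  From (x_1, y_1) = (27, 2): x_2 = 27·27 + 182·2·2 = 1457; y_2 = 27·2 + 2·27 = 108.
  From (x_2, y_2) = (1457, 108): x_3 = 27·1457 + 182·2·108 = 78651; y_3 = 27·108 + 2·1457 = 5830.
  From (x_3, y_3) = (78651, 5830): x_4 = 27·78651 + 182·2·5830 = 4245697; y_4 = 27·5830 + 2·78651 = 314712.
Step 3: Verify x_4² - 182·y_4² = 18025943015809 - 18025943015808 = 1 (should be 1). ✓

(x_1, y_1) = (27, 2); (x_4, y_4) = (4245697, 314712).


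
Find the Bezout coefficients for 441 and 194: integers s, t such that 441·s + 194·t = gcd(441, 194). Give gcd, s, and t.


Euclidean algorithm on (441, 194) — divide until remainder is 0:
  441 = 2 · 194 + 53
  194 = 3 · 53 + 35
  53 = 1 · 35 + 18
  35 = 1 · 18 + 17
  18 = 1 · 17 + 1
  17 = 17 · 1 + 0
gcd(441, 194) = 1.
Track Bezout coefficients alongside the remainders: start with r₀ = 441 = a·1 + b·0 (s = 1, t = 0) and r₁ = 194 = a·0 + b·1 (s = 0, t = 1); each new remainder r_{k+1} = r_{k-1} − q_k·r_k inherits s_{k+1} = s_{k-1} − q_k·s_k, t_{k+1} = t_{k-1} − q_k·t_k, so r_k = a·s_k + b·t_k at every step:
  q = 2: r = 53, s = 1 − 2·0 = 1, t = 0 − 2·1 = -2  (check: 441·1 + 194·(-2) = 53)
  q = 3: r = 35, s = 0 − 3·1 = -3, t = 1 − 3·(-2) = 7  (check: 441·(-3) + 194·7 = 35)
  q = 1: r = 18, s = 1 − 1·(-3) = 4, t = -2 − 1·7 = -9  (check: 441·4 + 194·(-9) = 18)
  q = 1: r = 17, s = -3 − 1·4 = -7, t = 7 − 1·(-9) = 16  (check: 441·(-7) + 194·16 = 17)
  q = 1: r = 1, s = 4 − 1·(-7) = 11, t = -9 − 1·16 = -25  (check: 441·11 + 194·(-25) = 1)
The row with r = 1 (the gcd) gives the Bezout coefficients s = 11, t = -25.
Result: 441 · (11) + 194 · (-25) = 1.

gcd(441, 194) = 1; s = 11, t = -25 (check: 441·11 + 194·(-25) = 1).


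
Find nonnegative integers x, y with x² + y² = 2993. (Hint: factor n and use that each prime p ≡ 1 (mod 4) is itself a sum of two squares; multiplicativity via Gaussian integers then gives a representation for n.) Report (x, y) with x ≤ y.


Step 1: Factor n = 2993 = 41 · 73.
Step 2: Check the mod-4 condition on each prime factor: 41 ≡ 1 (mod 4), exponent 1; 73 ≡ 1 (mod 4), exponent 1.
All primes ≡ 3 (mod 4) appear to even exponent (or don't appear), so by the two-squares theorem n IS expressible as a sum of two squares.
Step 3: Build a representation. Here n = 41 · 73 is a product of primes ≡ 1 (mod 4). Each prime p ≡ 1 (mod 4) is itself a sum of two squares; find a² by testing p − a² for a perfect square:
  41: 41 − 1² = 40, 41 − 2² = 37, 41 − 3² = 32, 41 − 4² = 25 = 5² ⇒ 41 = 4² + 5².
  73: 73 − 1² = 72, 73 − 2² = 69, 73 − 3² = 64 = 8² ⇒ 73 = 3² + 8².
  Combine using the Brahmagupta–Fibonacci identity (a² + b²)(c² + d²) = (ac − bd)² + (ad + bc)² = (ac + bd)² + (ad − bc)²:
  41 · 73 = 2993: from (4² + 5²)(3² + 8²), take (4·3 − 5·8, 4·8 + 5·3) = (12 − 40, 32 + 15) = (-28, 47); dropping signs (only squares matter) gives (28, 47); check 28² + 47² = 784 + 2209 = 2993 ✓.
Step 4: Order so x ≤ y and verify: 28² + 47² = 784 + 2209 = 2993 = n. ✓

n = 2993 = 28² + 47² (one valid representation with x ≤ y).


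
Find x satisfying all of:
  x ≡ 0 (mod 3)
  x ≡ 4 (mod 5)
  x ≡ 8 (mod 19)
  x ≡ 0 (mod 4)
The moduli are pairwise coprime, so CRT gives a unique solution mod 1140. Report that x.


Product of moduli M = 3 · 5 · 19 · 4 = 1140.
Merge one congruence at a time:
  Start: x ≡ 0 (mod 3).
  Combine with x ≡ 4 (mod 5); new modulus lcm = 15.
    Write x = 0 + 3·t and substitute into x ≡ 4 (mod 5): 3·t ≡ 4 − 0 = 4 (mod 5).
    The inverse of 3 mod 5 is 2 (since 3·2 = 6 = 1·5 + 1), so t ≡ 2·4 = 8 ≡ 3 (mod 5).
    Then x = 0 + 3·3 = 9, valid modulo lcm(3, 5) = 15: x ≡ 9 (mod 15).
  Combine with x ≡ 8 (mod 19); new modulus lcm = 285.
    Write x = 9 + 15·t and substitute into x ≡ 8 (mod 19): 15·t ≡ 8 − 9 = -1 (mod 19).
    Reduce coefficients mod 19: 15·t ≡ 18 (mod 19).
    The inverse of 15 mod 19 is 14 (since 15·14 = 210 = 11·19 + 1), so t ≡ 14·18 = 252 ≡ 5 (mod 19).
    Then x = 9 + 15·5 = 84, valid modulo lcm(15, 19) = 285: x ≡ 84 (mod 285).
  Combine with x ≡ 0 (mod 4); new modulus lcm = 1140.
    Write x = 84 + 285·t and substitute into x ≡ 0 (mod 4): 285·t ≡ 0 − 84 = -84 (mod 4).
    Reduce coefficients mod 4: 1·t ≡ 0 (mod 4).
    So t ≡ 0 (mod 4).
    Then x = 84 + 285·0 = 84, valid modulo lcm(285, 4) = 1140: x ≡ 84 (mod 1140).
Verify against each original: 84 mod 3 = 0, 84 mod 5 = 4, 84 mod 19 = 8, 84 mod 4 = 0.

x ≡ 84 (mod 1140).


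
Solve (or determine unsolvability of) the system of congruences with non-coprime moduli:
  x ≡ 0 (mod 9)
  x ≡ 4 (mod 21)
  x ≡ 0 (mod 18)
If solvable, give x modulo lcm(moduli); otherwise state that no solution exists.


Moduli 9, 21, 18 are not pairwise coprime, so CRT works modulo lcm(m_i) when all pairwise compatibility conditions hold.
Pairwise compatibility: gcd(m_i, m_j) must divide a_i - a_j for every pair.
Merge one congruence at a time:
  Start: x ≡ 0 (mod 9).
  Combine with x ≡ 4 (mod 21): gcd(9, 21) = 3, and 4 - 0 = 4 is NOT divisible by 3.
    ⇒ system is inconsistent (no integer solution).

No solution (the system is inconsistent).
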